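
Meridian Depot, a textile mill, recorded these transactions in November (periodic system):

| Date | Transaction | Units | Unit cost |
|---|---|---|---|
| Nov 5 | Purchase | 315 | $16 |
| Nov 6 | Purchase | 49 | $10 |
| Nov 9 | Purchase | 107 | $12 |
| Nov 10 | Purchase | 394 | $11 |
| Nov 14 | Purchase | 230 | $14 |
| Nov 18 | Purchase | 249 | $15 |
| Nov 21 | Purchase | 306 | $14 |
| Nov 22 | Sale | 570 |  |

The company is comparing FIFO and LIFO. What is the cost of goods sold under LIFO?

FIFO COGS: 315 @ $16 + 49 @ $10 + 107 @ $12 + 99 @ $11 = $7,903
LIFO COGS: 306 @ $14 + 249 @ $15 + 15 @ $14 = $8,229

COGS = $8,229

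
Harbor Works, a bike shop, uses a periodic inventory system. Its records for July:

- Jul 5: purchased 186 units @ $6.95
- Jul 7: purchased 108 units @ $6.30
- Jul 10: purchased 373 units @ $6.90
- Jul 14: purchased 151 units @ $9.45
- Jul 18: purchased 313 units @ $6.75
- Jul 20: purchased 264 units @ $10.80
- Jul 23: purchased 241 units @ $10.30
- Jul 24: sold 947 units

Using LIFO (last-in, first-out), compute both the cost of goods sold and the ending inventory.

COGS = $8,665.30; ending inventory = $4,754.70

Jul 24, 947 sold [LIFO — newest first]: 241 @ $10.30 + 264 @ $10.80 + 313 @ $6.75 + 129 @ $9.45 = $8,665.30
Ending inventory: 186 @ $6.95 + 108 @ $6.30 + 373 @ $6.90 + 22 @ $9.45 = $4,754.70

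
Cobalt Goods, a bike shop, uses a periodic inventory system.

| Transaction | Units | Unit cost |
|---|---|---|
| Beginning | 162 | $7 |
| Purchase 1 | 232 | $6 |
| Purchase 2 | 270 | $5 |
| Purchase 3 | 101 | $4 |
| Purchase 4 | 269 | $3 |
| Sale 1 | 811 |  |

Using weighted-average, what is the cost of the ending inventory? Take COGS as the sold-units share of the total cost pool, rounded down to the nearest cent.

Ending inventory = $1,097.10

Sale 1, sell 811: 811/1034 × $5,087.00 → $3,989.90
Ending inventory (cost pool remaining) = $1,097.10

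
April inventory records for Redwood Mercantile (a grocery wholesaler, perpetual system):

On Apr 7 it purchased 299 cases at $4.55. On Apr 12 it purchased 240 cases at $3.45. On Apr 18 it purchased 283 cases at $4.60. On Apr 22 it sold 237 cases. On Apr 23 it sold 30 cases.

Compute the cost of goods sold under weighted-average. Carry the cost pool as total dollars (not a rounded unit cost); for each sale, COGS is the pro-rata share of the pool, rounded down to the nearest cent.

After Apr 7: 299 on hand, pool $1,360.45 (≈ $4.5500 each)
After Apr 12: 539 on hand, pool $2,188.45 (≈ $4.0602 each)
After Apr 18: 822 on hand, pool $3,490.25 (≈ $4.2460 each)
Apr 22, sell 237: 237/822 × $3,490.25 → $1,006.31
Apr 23, sell 30: 30/585 × $2,483.94 → $127.38
Total COGS = $1,006.31 + $127.38 = $1,133.69
Ending inventory (cost pool remaining) = $2,356.56

COGS = $1,133.69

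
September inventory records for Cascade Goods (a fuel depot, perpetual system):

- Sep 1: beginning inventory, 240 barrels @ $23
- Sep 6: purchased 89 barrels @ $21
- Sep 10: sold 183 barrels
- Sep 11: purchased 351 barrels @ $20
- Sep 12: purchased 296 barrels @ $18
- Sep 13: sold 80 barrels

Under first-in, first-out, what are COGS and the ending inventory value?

Sep 10, 183 sold [FIFO — oldest first]: 183 @ $23 = $4,209
Sep 13, 80 sold [FIFO — oldest first]: 57 @ $23 + 23 @ $21 = $1,794
Total COGS = $4,209 + $1,794 = $6,003
Ending inventory: 66 @ $21 + 351 @ $20 + 296 @ $18 = $13,734
Check: goods available $19,737 = COGS $6,003 + ending $13,734

COGS = $6,003; ending inventory = $13,734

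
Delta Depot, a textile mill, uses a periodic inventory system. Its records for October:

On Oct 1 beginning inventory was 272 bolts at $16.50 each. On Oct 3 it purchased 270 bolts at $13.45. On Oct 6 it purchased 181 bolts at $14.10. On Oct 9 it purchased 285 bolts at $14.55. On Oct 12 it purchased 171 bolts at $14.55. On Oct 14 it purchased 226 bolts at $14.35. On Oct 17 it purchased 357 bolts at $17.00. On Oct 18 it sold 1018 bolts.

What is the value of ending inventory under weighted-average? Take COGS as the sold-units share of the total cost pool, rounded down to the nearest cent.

Ending inventory = $11,239.60

Oct 18, sell 1018: 1018/1762 × $26,618.50 → $15,378.90
Ending inventory (cost pool remaining) = $11,239.60
Check: goods available $26,618.50 = COGS $15,378.90 + ending $11,239.60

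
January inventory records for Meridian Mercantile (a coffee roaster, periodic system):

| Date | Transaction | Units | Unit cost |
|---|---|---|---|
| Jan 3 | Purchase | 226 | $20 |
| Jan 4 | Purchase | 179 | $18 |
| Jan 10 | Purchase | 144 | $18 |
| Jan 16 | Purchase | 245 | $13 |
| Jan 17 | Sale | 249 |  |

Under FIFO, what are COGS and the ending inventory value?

COGS = $4,934; ending inventory = $8,585

Jan 17, 249 sold [FIFO — oldest first]: 226 @ $20 + 23 @ $18 = $4,934
Ending inventory: 156 @ $18 + 144 @ $18 + 245 @ $13 = $8,585
Check: goods available $13,519 = COGS $4,934 + ending $8,585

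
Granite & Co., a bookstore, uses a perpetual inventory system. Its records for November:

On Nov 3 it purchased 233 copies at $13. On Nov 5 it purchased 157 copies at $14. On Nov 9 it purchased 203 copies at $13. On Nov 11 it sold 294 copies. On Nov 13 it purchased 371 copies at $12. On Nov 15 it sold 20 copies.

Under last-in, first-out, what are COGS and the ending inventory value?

Nov 11, 294 sold [LIFO — newest first]: 203 @ $13 + 91 @ $14 = $3,913
Nov 15, 20 sold [LIFO — newest first]: 20 @ $12 = $240
Total COGS = $3,913 + $240 = $4,153
Ending inventory: 233 @ $13 + 66 @ $14 + 351 @ $12 = $8,165

COGS = $4,153; ending inventory = $8,165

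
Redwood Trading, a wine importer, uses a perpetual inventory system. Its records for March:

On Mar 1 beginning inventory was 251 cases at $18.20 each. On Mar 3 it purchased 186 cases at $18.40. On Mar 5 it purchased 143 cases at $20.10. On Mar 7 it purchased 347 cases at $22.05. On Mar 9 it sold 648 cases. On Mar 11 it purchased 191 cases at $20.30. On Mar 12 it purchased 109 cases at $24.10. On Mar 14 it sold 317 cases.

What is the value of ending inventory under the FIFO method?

Mar 9, 648 sold [FIFO — oldest first]: 251 @ $18.20 + 186 @ $18.40 + 143 @ $20.10 + 68 @ $22.05 = $12,364.30
Mar 14, 317 sold [FIFO — oldest first]: 279 @ $22.05 + 38 @ $20.30 = $6,923.35
Total COGS = $12,364.30 + $6,923.35 = $19,287.65
Ending inventory: 153 @ $20.30 + 109 @ $24.10 = $5,732.80

Ending inventory = $5,732.80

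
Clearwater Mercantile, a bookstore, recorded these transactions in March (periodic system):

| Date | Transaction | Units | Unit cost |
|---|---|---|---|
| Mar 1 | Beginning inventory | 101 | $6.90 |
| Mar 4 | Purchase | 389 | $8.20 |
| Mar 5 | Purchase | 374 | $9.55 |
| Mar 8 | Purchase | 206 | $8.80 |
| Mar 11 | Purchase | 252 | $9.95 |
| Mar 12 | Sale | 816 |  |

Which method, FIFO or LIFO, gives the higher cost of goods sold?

LIFO

FIFO COGS: 101 @ $6.90 + 389 @ $8.20 + 326 @ $9.55 = $7,000.00
LIFO COGS: 252 @ $9.95 + 206 @ $8.80 + 358 @ $9.55 = $7,739.10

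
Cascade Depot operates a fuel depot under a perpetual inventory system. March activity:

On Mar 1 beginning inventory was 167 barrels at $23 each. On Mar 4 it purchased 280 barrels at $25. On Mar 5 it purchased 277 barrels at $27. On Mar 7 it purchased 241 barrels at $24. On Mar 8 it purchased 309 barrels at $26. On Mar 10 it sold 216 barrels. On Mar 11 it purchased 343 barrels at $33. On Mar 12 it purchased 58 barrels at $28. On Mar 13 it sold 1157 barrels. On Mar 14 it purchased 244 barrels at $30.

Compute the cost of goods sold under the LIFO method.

COGS = $37,865

Mar 10, 216 sold [LIFO — newest first]: 216 @ $26 = $5,616
Mar 13, 1157 sold [LIFO — newest first]: 58 @ $28 + 343 @ $33 + 93 @ $26 + 241 @ $24 + 277 @ $27 + 145 @ $25 = $32,249
Total COGS = $5,616 + $32,249 = $37,865
Ending inventory: 167 @ $23 + 135 @ $25 + 244 @ $30 = $14,536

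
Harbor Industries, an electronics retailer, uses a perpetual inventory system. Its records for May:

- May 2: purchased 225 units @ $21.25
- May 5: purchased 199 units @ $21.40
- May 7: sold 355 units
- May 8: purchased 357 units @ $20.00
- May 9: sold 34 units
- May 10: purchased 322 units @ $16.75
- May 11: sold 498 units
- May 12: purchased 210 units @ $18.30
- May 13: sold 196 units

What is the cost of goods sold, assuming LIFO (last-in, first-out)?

May 7, 355 sold [LIFO — newest first]: 199 @ $21.40 + 156 @ $21.25 = $7,573.60
May 9, 34 sold [LIFO — newest first]: 34 @ $20.00 = $680.00
May 11, 498 sold [LIFO — newest first]: 322 @ $16.75 + 176 @ $20.00 = $8,913.50
May 13, 196 sold [LIFO — newest first]: 196 @ $18.30 = $3,586.80
Total COGS = $7,573.60 + $680.00 + $8,913.50 + $3,586.80 = $20,753.90
Ending inventory: 69 @ $21.25 + 147 @ $20.00 + 14 @ $18.30 = $4,662.45

COGS = $20,753.90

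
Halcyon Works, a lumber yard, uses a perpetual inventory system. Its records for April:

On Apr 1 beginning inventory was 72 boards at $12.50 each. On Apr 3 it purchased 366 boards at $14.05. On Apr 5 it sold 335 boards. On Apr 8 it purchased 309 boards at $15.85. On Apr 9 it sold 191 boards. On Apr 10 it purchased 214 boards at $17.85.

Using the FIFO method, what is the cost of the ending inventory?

Ending inventory = $7,322.75

Apr 5, 335 sold [FIFO — oldest first]: 72 @ $12.50 + 263 @ $14.05 = $4,595.15
Apr 9, 191 sold [FIFO — oldest first]: 103 @ $14.05 + 88 @ $15.85 = $2,841.95
Total COGS = $4,595.15 + $2,841.95 = $7,437.10
Ending inventory: 221 @ $15.85 + 214 @ $17.85 = $7,322.75
Check: goods available $14,759.85 = COGS $7,437.10 + ending $7,322.75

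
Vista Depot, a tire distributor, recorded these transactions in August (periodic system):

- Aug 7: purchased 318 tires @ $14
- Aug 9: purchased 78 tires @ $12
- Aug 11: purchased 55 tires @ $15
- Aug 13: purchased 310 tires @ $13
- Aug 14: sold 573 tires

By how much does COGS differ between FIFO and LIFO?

$188

FIFO COGS: 318 @ $14 + 78 @ $12 + 55 @ $15 + 122 @ $13 = $7,799
LIFO COGS: 310 @ $13 + 55 @ $15 + 78 @ $12 + 130 @ $14 = $7,611
Difference = |$7,799 − $7,611| = $188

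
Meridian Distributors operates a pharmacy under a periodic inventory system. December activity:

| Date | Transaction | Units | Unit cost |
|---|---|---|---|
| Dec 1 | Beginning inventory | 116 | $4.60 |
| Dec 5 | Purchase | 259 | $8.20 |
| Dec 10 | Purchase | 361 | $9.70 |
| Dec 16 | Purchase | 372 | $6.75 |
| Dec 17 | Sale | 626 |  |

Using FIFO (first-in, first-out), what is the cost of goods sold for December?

Dec 17, 626 sold [FIFO — oldest first]: 116 @ $4.60 + 259 @ $8.20 + 251 @ $9.70 = $5,092.10
Ending inventory: 110 @ $9.70 + 372 @ $6.75 = $3,578.00
Check: goods available $8,670.10 = COGS $5,092.10 + ending $3,578.00

COGS = $5,092.10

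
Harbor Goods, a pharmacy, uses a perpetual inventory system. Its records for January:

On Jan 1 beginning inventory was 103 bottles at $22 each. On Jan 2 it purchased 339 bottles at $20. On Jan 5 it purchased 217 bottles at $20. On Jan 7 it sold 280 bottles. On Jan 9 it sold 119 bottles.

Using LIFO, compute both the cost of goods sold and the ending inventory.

Jan 7, 280 sold [LIFO — newest first]: 217 @ $20 + 63 @ $20 = $5,600
Jan 9, 119 sold [LIFO — newest first]: 119 @ $20 = $2,380
Total COGS = $5,600 + $2,380 = $7,980
Ending inventory: 103 @ $22 + 157 @ $20 = $5,406

COGS = $7,980; ending inventory = $5,406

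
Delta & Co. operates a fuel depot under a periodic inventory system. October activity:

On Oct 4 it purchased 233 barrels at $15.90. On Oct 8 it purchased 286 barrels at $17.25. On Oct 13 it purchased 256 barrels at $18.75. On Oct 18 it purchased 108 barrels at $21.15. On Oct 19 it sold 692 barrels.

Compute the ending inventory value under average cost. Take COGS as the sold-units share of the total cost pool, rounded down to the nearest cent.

Oct 19, sell 692: 692/883 × $15,722.40 → $12,321.51
Ending inventory (cost pool remaining) = $3,400.89

Ending inventory = $3,400.89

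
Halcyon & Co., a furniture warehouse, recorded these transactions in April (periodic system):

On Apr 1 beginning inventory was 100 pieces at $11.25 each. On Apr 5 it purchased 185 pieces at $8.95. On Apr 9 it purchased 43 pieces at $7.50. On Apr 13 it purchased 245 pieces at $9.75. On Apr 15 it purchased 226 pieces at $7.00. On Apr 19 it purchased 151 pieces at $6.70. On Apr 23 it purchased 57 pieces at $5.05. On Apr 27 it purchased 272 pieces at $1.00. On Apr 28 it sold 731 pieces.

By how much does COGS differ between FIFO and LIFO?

$3,200.70

FIFO COGS: 100 @ $11.25 + 185 @ $8.95 + 43 @ $7.50 + 245 @ $9.75 + 158 @ $7.00 = $6,598.00
LIFO COGS: 272 @ $1.00 + 57 @ $5.05 + 151 @ $6.70 + 226 @ $7.00 + 25 @ $9.75 = $3,397.30
Difference = |$6,598.00 − $3,397.30| = $3,200.70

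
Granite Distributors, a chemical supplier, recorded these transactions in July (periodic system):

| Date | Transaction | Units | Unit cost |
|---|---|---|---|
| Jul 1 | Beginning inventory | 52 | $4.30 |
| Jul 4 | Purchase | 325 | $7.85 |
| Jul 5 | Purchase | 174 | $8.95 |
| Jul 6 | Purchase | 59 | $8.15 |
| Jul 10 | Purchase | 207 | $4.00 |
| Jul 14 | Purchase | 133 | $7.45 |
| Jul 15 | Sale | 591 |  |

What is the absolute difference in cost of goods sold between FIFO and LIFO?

FIFO COGS: 52 @ $4.30 + 325 @ $7.85 + 174 @ $8.95 + 40 @ $8.15 = $4,658.15
LIFO COGS: 133 @ $7.45 + 207 @ $4.00 + 59 @ $8.15 + 174 @ $8.95 + 18 @ $7.85 = $3,998.30
Difference = |$4,658.15 − $3,998.30| = $659.85

$659.85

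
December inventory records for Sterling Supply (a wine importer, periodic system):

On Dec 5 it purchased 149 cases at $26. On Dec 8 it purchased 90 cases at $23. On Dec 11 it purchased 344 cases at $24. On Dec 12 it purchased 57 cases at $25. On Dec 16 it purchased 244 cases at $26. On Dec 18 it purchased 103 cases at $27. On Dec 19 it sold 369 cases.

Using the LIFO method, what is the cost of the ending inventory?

Ending inventory = $15,075

Dec 19, 369 sold [LIFO — newest first]: 103 @ $27 + 244 @ $26 + 22 @ $25 = $9,675
Ending inventory: 149 @ $26 + 90 @ $23 + 344 @ $24 + 35 @ $25 = $15,075
Check: goods available $24,750 = COGS $9,675 + ending $15,075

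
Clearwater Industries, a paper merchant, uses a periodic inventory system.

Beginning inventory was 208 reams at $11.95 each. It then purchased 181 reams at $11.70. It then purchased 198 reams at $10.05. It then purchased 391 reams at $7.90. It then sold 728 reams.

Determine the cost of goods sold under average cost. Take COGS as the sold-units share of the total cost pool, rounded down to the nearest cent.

Sale 1, sell 728: 728/978 × $9,682.10 → $7,207.12
Ending inventory (cost pool remaining) = $2,474.98
Check: goods available $9,682.10 = COGS $7,207.12 + ending $2,474.98

COGS = $7,207.12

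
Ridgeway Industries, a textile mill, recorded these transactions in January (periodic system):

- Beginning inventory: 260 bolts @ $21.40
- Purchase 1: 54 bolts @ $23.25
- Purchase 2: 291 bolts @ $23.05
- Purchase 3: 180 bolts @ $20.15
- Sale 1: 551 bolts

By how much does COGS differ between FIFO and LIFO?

FIFO COGS: 260 @ $21.40 + 54 @ $23.25 + 237 @ $23.05 = $12,282.35
LIFO COGS: 180 @ $20.15 + 291 @ $23.05 + 54 @ $23.25 + 26 @ $21.40 = $12,146.45
Difference = |$12,282.35 − $12,146.45| = $135.90

$135.90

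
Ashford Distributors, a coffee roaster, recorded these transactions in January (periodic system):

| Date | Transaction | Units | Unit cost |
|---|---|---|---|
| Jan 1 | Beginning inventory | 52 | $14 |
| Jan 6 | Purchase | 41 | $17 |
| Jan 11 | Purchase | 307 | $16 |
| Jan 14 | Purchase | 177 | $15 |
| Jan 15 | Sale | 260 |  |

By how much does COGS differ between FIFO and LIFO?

FIFO COGS: 52 @ $14 + 41 @ $17 + 167 @ $16 = $4,097
LIFO COGS: 177 @ $15 + 83 @ $16 = $3,983
Difference = |$4,097 − $3,983| = $114

$114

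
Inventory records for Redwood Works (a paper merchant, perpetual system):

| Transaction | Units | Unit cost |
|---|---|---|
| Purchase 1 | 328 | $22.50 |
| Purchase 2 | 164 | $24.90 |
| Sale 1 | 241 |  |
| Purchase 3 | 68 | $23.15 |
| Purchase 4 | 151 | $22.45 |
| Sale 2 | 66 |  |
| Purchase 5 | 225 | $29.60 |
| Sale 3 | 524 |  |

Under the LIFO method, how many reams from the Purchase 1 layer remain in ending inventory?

105

Sale 1 (241) [LIFO — newest first]: 164 @ $24.90 + 77 @ $22.50 = $5,816.10
Sale 2 (66) [LIFO — newest first]: 66 @ $22.45 = $1,481.70
Sale 3 (524) [LIFO — newest first]: 225 @ $29.60 + 85 @ $22.45 + 68 @ $23.15 + 146 @ $22.50 = $13,427.45
Total COGS = $5,816.10 + $1,481.70 + $13,427.45 = $20,725.25
Ending inventory: 105 @ $22.50 = $2,362.50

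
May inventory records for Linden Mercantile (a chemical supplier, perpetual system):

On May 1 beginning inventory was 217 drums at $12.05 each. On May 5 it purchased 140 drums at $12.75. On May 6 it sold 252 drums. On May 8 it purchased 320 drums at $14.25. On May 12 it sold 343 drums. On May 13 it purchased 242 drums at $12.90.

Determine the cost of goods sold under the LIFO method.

May 6, 252 sold [LIFO — newest first]: 140 @ $12.75 + 112 @ $12.05 = $3,134.60
May 12, 343 sold [LIFO — newest first]: 320 @ $14.25 + 23 @ $12.05 = $4,837.15
Total COGS = $3,134.60 + $4,837.15 = $7,971.75
Ending inventory: 82 @ $12.05 + 242 @ $12.90 = $4,109.90
Check: goods available $12,081.65 = COGS $7,971.75 + ending $4,109.90

COGS = $7,971.75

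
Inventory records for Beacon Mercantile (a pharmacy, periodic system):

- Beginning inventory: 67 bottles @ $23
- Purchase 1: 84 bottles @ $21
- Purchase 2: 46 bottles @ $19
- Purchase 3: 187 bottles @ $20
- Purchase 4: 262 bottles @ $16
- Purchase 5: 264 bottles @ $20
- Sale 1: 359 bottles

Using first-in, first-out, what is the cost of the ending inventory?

Sale 1 (359) [FIFO — oldest first]: 67 @ $23 + 84 @ $21 + 46 @ $19 + 162 @ $20 = $7,419
Ending inventory: 25 @ $20 + 262 @ $16 + 264 @ $20 = $9,972
Check: goods available $17,391 = COGS $7,419 + ending $9,972

Ending inventory = $9,972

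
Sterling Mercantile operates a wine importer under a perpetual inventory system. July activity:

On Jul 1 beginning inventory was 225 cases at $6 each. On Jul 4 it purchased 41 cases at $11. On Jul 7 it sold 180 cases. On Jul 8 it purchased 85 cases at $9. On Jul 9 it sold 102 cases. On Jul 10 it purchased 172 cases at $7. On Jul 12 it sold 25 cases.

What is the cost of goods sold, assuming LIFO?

COGS = $2,327

Jul 7, 180 sold [LIFO — newest first]: 41 @ $11 + 139 @ $6 = $1,285
Jul 9, 102 sold [LIFO — newest first]: 85 @ $9 + 17 @ $6 = $867
Jul 12, 25 sold [LIFO — newest first]: 25 @ $7 = $175
Total COGS = $1,285 + $867 + $175 = $2,327
Ending inventory: 69 @ $6 + 147 @ $7 = $1,443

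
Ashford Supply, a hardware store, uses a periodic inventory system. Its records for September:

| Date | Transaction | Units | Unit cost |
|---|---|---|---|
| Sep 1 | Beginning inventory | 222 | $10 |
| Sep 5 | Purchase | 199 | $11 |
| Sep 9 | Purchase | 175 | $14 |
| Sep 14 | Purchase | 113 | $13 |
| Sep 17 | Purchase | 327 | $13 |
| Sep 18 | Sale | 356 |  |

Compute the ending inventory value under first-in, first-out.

Ending inventory = $8,885

Sep 18, 356 sold [FIFO — oldest first]: 222 @ $10 + 134 @ $11 = $3,694
Ending inventory: 65 @ $11 + 175 @ $14 + 113 @ $13 + 327 @ $13 = $8,885
Check: goods available $12,579 = COGS $3,694 + ending $8,885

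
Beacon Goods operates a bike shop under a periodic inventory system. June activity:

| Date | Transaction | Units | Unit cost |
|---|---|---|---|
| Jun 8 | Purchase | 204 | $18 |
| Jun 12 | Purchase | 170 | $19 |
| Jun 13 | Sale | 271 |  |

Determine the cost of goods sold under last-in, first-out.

Jun 13, 271 sold [LIFO — newest first]: 170 @ $19 + 101 @ $18 = $5,048
Ending inventory: 103 @ $18 = $1,854

COGS = $5,048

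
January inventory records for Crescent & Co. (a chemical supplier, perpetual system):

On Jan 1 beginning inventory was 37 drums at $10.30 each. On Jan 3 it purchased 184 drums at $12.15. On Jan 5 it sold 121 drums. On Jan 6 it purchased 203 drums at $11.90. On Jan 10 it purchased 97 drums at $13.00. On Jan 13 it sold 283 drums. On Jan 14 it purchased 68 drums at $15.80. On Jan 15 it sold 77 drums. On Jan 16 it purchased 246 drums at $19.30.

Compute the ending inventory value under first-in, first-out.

Ending inventory = $6,342.20

Jan 5, 121 sold [FIFO — oldest first]: 37 @ $10.30 + 84 @ $12.15 = $1,401.70
Jan 13, 283 sold [FIFO — oldest first]: 100 @ $12.15 + 183 @ $11.90 = $3,392.70
Jan 15, 77 sold [FIFO — oldest first]: 20 @ $11.90 + 57 @ $13.00 = $979.00
Total COGS = $1,401.70 + $3,392.70 + $979.00 = $5,773.40
Ending inventory: 40 @ $13.00 + 68 @ $15.80 + 246 @ $19.30 = $6,342.20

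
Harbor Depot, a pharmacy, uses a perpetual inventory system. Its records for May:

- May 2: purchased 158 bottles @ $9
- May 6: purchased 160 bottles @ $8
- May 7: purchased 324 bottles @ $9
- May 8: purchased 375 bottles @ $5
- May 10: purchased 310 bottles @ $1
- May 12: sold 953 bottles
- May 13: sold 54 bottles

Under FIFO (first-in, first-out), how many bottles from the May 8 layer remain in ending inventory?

10

May 12, 953 sold [FIFO — oldest first]: 158 @ $9 + 160 @ $8 + 324 @ $9 + 311 @ $5 = $7,173
May 13, 54 sold [FIFO — oldest first]: 54 @ $5 = $270
Total COGS = $7,173 + $270 = $7,443
Ending inventory: 10 @ $5 + 310 @ $1 = $360
Check: goods available $7,803 = COGS $7,443 + ending $360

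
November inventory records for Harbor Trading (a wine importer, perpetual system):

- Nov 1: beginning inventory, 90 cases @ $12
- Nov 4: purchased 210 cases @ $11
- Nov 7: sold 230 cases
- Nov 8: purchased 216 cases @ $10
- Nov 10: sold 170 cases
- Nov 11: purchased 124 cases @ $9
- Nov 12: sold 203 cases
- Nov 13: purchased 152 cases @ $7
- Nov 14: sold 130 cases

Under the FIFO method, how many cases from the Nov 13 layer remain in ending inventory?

Nov 7, 230 sold [FIFO — oldest first]: 90 @ $12 + 140 @ $11 = $2,620
Nov 10, 170 sold [FIFO — oldest first]: 70 @ $11 + 100 @ $10 = $1,770
Nov 12, 203 sold [FIFO — oldest first]: 116 @ $10 + 87 @ $9 = $1,943
Nov 14, 130 sold [FIFO — oldest first]: 37 @ $9 + 93 @ $7 = $984
Total COGS = $2,620 + $1,770 + $1,943 + $984 = $7,317
Ending inventory: 59 @ $7 = $413
Check: goods available $7,730 = COGS $7,317 + ending $413

59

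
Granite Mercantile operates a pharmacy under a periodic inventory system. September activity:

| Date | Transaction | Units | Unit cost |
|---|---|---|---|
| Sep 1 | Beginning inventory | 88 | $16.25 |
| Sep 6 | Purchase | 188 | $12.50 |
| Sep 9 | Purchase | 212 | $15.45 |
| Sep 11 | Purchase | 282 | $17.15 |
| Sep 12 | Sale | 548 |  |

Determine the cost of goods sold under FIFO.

Sep 12, 548 sold [FIFO — oldest first]: 88 @ $16.25 + 188 @ $12.50 + 212 @ $15.45 + 60 @ $17.15 = $8,084.40
Ending inventory: 222 @ $17.15 = $3,807.30

COGS = $8,084.40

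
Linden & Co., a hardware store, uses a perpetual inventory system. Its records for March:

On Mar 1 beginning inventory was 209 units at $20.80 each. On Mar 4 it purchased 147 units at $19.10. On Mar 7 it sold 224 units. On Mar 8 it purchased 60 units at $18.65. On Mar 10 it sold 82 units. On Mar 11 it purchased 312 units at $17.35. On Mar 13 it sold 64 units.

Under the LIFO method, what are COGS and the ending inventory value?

Mar 7, 224 sold [LIFO — newest first]: 147 @ $19.10 + 77 @ $20.80 = $4,409.30
Mar 10, 82 sold [LIFO — newest first]: 60 @ $18.65 + 22 @ $20.80 = $1,576.60
Mar 13, 64 sold [LIFO — newest first]: 64 @ $17.35 = $1,110.40
Total COGS = $4,409.30 + $1,576.60 + $1,110.40 = $7,096.30
Ending inventory: 110 @ $20.80 + 248 @ $17.35 = $6,590.80

COGS = $7,096.30; ending inventory = $6,590.80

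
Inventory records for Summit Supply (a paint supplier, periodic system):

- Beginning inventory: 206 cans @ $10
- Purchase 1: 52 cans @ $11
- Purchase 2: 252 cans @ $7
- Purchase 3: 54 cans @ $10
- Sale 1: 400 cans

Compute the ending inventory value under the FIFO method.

Sale 1 (400) [FIFO — oldest first]: 206 @ $10 + 52 @ $11 + 142 @ $7 = $3,626
Ending inventory: 110 @ $7 + 54 @ $10 = $1,310

Ending inventory = $1,310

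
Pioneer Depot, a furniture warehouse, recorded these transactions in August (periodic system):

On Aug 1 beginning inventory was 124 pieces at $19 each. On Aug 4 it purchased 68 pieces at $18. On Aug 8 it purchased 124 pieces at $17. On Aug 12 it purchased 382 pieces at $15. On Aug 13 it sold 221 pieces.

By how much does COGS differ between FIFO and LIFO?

FIFO COGS: 124 @ $19 + 68 @ $18 + 29 @ $17 = $4,073
LIFO COGS: 221 @ $15 = $3,315
Difference = |$4,073 − $3,315| = $758

$758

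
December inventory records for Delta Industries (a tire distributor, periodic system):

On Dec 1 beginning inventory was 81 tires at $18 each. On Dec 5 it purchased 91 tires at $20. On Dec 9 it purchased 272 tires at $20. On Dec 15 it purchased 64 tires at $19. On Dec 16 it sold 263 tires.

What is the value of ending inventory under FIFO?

Ending inventory = $4,836

Dec 16, 263 sold [FIFO — oldest first]: 81 @ $18 + 91 @ $20 + 91 @ $20 = $5,098
Ending inventory: 181 @ $20 + 64 @ $19 = $4,836
Check: goods available $9,934 = COGS $5,098 + ending $4,836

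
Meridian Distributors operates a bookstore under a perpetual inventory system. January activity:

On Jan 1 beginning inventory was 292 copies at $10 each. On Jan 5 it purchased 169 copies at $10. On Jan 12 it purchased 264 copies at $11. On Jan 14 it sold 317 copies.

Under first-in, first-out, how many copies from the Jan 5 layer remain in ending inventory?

Jan 14, 317 sold [FIFO — oldest first]: 292 @ $10 + 25 @ $10 = $3,170
Ending inventory: 144 @ $10 + 264 @ $11 = $4,344

144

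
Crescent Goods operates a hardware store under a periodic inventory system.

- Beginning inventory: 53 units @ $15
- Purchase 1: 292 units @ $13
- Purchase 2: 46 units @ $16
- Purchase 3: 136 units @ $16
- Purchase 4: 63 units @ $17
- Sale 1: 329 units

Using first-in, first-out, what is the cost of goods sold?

Sale 1 (329) [FIFO — oldest first]: 53 @ $15 + 276 @ $13 = $4,383
Ending inventory: 16 @ $13 + 46 @ $16 + 136 @ $16 + 63 @ $17 = $4,191
Check: goods available $8,574 = COGS $4,383 + ending $4,191

COGS = $4,383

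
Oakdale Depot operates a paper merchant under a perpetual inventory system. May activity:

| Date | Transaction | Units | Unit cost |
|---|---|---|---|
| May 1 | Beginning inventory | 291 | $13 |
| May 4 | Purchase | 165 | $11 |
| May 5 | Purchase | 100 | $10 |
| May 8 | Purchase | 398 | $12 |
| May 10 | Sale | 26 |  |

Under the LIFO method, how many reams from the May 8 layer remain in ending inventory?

May 10, 26 sold [LIFO — newest first]: 26 @ $12 = $312
Ending inventory: 291 @ $13 + 165 @ $11 + 100 @ $10 + 372 @ $12 = $11,062

372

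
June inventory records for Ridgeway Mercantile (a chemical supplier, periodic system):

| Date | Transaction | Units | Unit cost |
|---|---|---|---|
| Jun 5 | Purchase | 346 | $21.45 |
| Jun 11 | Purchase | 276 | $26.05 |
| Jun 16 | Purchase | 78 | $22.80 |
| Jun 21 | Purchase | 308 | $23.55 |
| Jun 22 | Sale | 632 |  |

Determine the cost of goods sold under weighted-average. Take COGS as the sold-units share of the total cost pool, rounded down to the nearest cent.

Jun 22, sell 632: 632/1008 × $23,643.30 → $14,823.97
Ending inventory (cost pool remaining) = $8,819.33
Check: goods available $23,643.30 = COGS $14,823.97 + ending $8,819.33

COGS = $14,823.97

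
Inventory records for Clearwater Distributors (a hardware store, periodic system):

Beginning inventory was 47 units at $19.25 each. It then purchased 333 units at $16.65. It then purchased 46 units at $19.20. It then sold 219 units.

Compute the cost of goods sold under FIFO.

COGS = $3,768.55

Sale 1 (219) [FIFO — oldest first]: 47 @ $19.25 + 172 @ $16.65 = $3,768.55
Ending inventory: 161 @ $16.65 + 46 @ $19.20 = $3,563.85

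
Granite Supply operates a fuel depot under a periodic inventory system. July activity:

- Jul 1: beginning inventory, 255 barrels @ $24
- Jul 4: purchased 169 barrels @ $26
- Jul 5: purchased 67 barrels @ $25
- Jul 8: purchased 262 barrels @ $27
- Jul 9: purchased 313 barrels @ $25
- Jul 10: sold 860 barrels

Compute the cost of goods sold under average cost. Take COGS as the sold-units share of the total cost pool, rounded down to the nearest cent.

Jul 10, sell 860: 860/1066 × $27,088.00 → $21,853.35
Ending inventory (cost pool remaining) = $5,234.65
Check: goods available $27,088.00 = COGS $21,853.35 + ending $5,234.65

COGS = $21,853.35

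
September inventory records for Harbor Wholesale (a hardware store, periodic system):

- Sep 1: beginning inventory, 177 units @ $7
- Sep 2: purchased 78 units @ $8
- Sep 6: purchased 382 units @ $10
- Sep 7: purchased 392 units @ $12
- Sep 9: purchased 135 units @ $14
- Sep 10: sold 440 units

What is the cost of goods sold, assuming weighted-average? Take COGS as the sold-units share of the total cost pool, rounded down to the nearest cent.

COGS = $4,640.79

Sep 10, sell 440: 440/1164 × $12,277.00 → $4,640.79
Ending inventory (cost pool remaining) = $7,636.21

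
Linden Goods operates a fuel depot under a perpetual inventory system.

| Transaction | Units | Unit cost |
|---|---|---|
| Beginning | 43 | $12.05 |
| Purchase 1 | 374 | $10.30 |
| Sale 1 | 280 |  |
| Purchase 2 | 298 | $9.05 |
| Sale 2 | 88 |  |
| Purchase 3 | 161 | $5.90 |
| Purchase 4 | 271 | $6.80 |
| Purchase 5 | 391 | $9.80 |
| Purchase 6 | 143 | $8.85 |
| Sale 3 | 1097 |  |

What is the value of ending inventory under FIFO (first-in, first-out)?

Sale 1 (280) [FIFO — oldest first]: 43 @ $12.05 + 237 @ $10.30 = $2,959.25
Sale 2 (88) [FIFO — oldest first]: 88 @ $10.30 = $906.40
Sale 3 (1097) [FIFO — oldest first]: 49 @ $10.30 + 298 @ $9.05 + 161 @ $5.90 + 271 @ $6.80 + 318 @ $9.80 = $9,110.70
Total COGS = $2,959.25 + $906.40 + $9,110.70 = $12,976.35
Ending inventory: 73 @ $9.80 + 143 @ $8.85 = $1,980.95

Ending inventory = $1,980.95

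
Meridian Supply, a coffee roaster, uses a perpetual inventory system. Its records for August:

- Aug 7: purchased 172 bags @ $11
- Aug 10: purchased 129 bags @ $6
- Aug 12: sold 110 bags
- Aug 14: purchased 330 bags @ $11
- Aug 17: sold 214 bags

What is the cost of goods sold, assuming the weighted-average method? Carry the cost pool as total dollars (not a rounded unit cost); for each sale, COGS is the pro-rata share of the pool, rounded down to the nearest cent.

After Aug 7: 172 on hand, pool $1,892.00 (≈ $11.0000 each)
After Aug 10: 301 on hand, pool $2,666.00 (≈ $8.8571 each)
Aug 12, sell 110: 110/301 × $2,666.00 → $974.28
After Aug 14: 521 on hand, pool $5,321.72 (≈ $10.2144 each)
Aug 17, sell 214: 214/521 × $5,321.72 → $2,185.88
Total COGS = $974.28 + $2,185.88 = $3,160.16
Ending inventory (cost pool remaining) = $3,135.84
Check: goods available $6,296.00 = COGS $3,160.16 + ending $3,135.84

COGS = $3,160.16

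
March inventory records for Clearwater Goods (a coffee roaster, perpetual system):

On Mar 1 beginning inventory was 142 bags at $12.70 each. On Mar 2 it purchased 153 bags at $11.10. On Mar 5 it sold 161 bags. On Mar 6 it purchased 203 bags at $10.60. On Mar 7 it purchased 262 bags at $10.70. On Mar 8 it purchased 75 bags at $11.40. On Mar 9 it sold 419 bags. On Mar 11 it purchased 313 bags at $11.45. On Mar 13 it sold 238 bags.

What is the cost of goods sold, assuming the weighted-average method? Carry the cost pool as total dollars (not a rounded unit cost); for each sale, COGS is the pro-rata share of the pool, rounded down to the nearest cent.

COGS = $9,186.81

After Mar 1: 142 on hand, pool $1,803.40 (≈ $12.7000 each)
After Mar 2: 295 on hand, pool $3,501.70 (≈ $11.8702 each)
Mar 5, sell 161: 161/295 × $3,501.70 → $1,911.09
After Mar 6: 337 on hand, pool $3,742.41 (≈ $11.1051 each)
After Mar 7: 599 on hand, pool $6,545.81 (≈ $10.9279 each)
After Mar 8: 674 on hand, pool $7,400.81 (≈ $10.9804 each)
Mar 9, sell 419: 419/674 × $7,400.81 → $4,600.80
After Mar 11: 568 on hand, pool $6,383.86 (≈ $11.2392 each)
Mar 13, sell 238: 238/568 × $6,383.86 → $2,674.92
Total COGS = $1,911.09 + $4,600.80 + $2,674.92 = $9,186.81
Ending inventory (cost pool remaining) = $3,708.94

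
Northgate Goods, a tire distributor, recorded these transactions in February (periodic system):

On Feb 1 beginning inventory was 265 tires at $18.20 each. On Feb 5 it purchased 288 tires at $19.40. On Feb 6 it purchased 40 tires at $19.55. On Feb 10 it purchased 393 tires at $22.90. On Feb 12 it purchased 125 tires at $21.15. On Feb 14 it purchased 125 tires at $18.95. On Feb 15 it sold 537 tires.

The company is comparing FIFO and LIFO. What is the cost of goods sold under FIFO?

COGS = $10,099.80

FIFO COGS: 265 @ $18.20 + 272 @ $19.40 = $10,099.80
LIFO COGS: 125 @ $18.95 + 125 @ $21.15 + 287 @ $22.90 = $11,584.80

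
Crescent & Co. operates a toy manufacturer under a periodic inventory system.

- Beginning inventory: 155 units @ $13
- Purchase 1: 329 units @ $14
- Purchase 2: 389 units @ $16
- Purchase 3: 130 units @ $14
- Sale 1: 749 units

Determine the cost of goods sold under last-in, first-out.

COGS = $11,264

Sale 1 (749) [LIFO — newest first]: 130 @ $14 + 389 @ $16 + 230 @ $14 = $11,264
Ending inventory: 155 @ $13 + 99 @ $14 = $3,401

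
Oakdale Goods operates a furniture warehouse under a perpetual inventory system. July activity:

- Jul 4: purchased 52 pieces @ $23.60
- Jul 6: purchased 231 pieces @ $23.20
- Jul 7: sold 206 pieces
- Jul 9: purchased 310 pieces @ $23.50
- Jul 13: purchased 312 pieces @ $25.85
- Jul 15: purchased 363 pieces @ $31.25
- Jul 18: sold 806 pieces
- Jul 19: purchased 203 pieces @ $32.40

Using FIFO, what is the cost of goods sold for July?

Jul 7, 206 sold [FIFO — oldest first]: 52 @ $23.60 + 154 @ $23.20 = $4,800.00
Jul 18, 806 sold [FIFO — oldest first]: 77 @ $23.20 + 310 @ $23.50 + 312 @ $25.85 + 107 @ $31.25 = $20,480.35
Total COGS = $4,800.00 + $20,480.35 = $25,280.35
Ending inventory: 256 @ $31.25 + 203 @ $32.40 = $14,577.20

COGS = $25,280.35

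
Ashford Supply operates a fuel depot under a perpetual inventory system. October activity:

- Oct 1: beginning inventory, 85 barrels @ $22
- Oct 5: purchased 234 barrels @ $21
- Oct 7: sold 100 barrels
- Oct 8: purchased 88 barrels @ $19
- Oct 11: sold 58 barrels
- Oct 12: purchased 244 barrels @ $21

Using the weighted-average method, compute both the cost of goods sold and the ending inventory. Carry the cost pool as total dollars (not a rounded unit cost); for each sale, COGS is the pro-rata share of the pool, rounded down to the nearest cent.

After Oct 1: 85 on hand, pool $1,870.00 (≈ $22.0000 each)
After Oct 5: 319 on hand, pool $6,784.00 (≈ $21.2665 each)
Oct 7, sell 100: 100/319 × $6,784.00 → $2,126.64
After Oct 8: 307 on hand, pool $6,329.36 (≈ $20.6168 each)
Oct 11, sell 58: 58/307 × $6,329.36 → $1,195.77
After Oct 12: 493 on hand, pool $10,257.59 (≈ $20.8065 each)
Total COGS = $2,126.64 + $1,195.77 = $3,322.41
Ending inventory (cost pool remaining) = $10,257.59
Check: goods available $13,580.00 = COGS $3,322.41 + ending $10,257.59

COGS = $3,322.41; ending inventory = $10,257.59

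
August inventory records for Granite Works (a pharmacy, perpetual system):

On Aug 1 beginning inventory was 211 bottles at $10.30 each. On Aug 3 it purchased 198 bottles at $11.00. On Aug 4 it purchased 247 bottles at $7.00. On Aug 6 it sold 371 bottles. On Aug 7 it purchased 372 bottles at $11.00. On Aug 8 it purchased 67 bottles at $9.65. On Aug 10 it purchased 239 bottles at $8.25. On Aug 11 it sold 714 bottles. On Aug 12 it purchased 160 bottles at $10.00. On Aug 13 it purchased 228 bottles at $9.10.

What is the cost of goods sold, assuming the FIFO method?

COGS = $10,722.35

Aug 6, 371 sold [FIFO — oldest first]: 211 @ $10.30 + 160 @ $11.00 = $3,933.30
Aug 11, 714 sold [FIFO — oldest first]: 38 @ $11.00 + 247 @ $7.00 + 372 @ $11.00 + 57 @ $9.65 = $6,789.05
Total COGS = $3,933.30 + $6,789.05 = $10,722.35
Ending inventory: 10 @ $9.65 + 239 @ $8.25 + 160 @ $10.00 + 228 @ $9.10 = $5,743.05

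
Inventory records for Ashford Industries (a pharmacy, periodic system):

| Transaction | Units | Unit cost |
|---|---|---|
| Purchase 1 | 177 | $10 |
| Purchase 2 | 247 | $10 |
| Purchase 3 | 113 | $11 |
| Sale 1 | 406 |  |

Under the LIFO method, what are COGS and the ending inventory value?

COGS = $4,173; ending inventory = $1,310

Sale 1 (406) [LIFO — newest first]: 113 @ $11 + 247 @ $10 + 46 @ $10 = $4,173
Ending inventory: 131 @ $10 = $1,310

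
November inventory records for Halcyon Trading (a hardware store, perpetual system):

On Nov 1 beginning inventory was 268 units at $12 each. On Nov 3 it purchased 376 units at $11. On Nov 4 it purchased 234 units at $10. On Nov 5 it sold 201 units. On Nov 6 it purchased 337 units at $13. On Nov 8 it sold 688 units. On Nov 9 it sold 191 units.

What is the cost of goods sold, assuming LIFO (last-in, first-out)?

Nov 5, 201 sold [LIFO — newest first]: 201 @ $10 = $2,010
Nov 8, 688 sold [LIFO — newest first]: 337 @ $13 + 33 @ $10 + 318 @ $11 = $8,209
Nov 9, 191 sold [LIFO — newest first]: 58 @ $11 + 133 @ $12 = $2,234
Total COGS = $2,010 + $8,209 + $2,234 = $12,453
Ending inventory: 135 @ $12 = $1,620
Check: goods available $14,073 = COGS $12,453 + ending $1,620

COGS = $12,453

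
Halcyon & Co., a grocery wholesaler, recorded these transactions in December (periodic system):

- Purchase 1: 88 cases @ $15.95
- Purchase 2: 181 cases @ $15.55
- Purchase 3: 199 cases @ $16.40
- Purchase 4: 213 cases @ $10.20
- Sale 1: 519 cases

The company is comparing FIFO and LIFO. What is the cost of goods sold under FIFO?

COGS = $8,001.95

FIFO COGS: 88 @ $15.95 + 181 @ $15.55 + 199 @ $16.40 + 51 @ $10.20 = $8,001.95
LIFO COGS: 213 @ $10.20 + 199 @ $16.40 + 107 @ $15.55 = $7,100.05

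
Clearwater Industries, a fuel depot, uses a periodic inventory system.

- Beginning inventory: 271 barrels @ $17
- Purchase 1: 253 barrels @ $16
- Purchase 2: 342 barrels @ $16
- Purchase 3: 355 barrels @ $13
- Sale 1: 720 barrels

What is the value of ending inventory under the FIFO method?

Ending inventory = $6,951

Sale 1 (720) [FIFO — oldest first]: 271 @ $17 + 253 @ $16 + 196 @ $16 = $11,791
Ending inventory: 146 @ $16 + 355 @ $13 = $6,951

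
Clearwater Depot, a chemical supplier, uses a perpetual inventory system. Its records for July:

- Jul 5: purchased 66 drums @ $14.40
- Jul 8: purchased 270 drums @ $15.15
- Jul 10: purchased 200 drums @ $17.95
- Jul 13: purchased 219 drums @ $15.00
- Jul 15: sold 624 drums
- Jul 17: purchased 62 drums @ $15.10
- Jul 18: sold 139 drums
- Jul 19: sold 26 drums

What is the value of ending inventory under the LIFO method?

Jul 15, 624 sold [LIFO — newest first]: 219 @ $15.00 + 200 @ $17.95 + 205 @ $15.15 = $9,980.75
Jul 18, 139 sold [LIFO — newest first]: 62 @ $15.10 + 65 @ $15.15 + 12 @ $14.40 = $2,093.75
Jul 19, 26 sold [LIFO — newest first]: 26 @ $14.40 = $374.40
Total COGS = $9,980.75 + $2,093.75 + $374.40 = $12,448.90
Ending inventory: 28 @ $14.40 = $403.20

Ending inventory = $403.20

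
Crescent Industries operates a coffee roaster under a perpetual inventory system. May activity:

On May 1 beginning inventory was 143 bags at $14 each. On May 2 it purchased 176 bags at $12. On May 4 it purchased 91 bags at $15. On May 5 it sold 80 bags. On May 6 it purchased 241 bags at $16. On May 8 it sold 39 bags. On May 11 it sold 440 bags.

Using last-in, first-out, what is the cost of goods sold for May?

COGS = $8,047

May 5, 80 sold [LIFO — newest first]: 80 @ $15 = $1,200
May 8, 39 sold [LIFO — newest first]: 39 @ $16 = $624
May 11, 440 sold [LIFO — newest first]: 202 @ $16 + 11 @ $15 + 176 @ $12 + 51 @ $14 = $6,223
Total COGS = $1,200 + $624 + $6,223 = $8,047
Ending inventory: 92 @ $14 = $1,288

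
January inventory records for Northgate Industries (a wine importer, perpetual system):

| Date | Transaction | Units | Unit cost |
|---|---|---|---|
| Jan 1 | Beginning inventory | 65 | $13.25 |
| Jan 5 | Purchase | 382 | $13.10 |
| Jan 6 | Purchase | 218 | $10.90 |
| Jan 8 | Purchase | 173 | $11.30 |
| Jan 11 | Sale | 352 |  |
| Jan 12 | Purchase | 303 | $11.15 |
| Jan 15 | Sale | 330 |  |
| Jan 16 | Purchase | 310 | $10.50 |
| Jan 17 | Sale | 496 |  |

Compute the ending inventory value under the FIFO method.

Jan 11, 352 sold [FIFO — oldest first]: 65 @ $13.25 + 287 @ $13.10 = $4,620.95
Jan 15, 330 sold [FIFO — oldest first]: 95 @ $13.10 + 218 @ $10.90 + 17 @ $11.30 = $3,812.80
Jan 17, 496 sold [FIFO — oldest first]: 156 @ $11.30 + 303 @ $11.15 + 37 @ $10.50 = $5,529.75
Total COGS = $4,620.95 + $3,812.80 + $5,529.75 = $13,963.50
Ending inventory: 273 @ $10.50 = $2,866.50
Check: goods available $16,830.00 = COGS $13,963.50 + ending $2,866.50

Ending inventory = $2,866.50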